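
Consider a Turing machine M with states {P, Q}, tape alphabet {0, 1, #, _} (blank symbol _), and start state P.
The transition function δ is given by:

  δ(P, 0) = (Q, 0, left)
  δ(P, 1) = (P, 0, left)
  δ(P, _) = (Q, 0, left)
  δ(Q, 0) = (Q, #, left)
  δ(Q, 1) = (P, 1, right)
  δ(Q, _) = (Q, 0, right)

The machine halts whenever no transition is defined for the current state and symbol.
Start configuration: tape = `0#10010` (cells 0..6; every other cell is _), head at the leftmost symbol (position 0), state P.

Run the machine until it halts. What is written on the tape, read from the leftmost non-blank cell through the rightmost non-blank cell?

0###10010

P | __[0]#10010   read 0 → write 0, move left, go to Q
Q | _[_]0#10010   read _ → write 0, move right, go to Q
Q | _0[0]#10010   read 0 → write #, move left, go to Q
Q | _[0]##10010   read 0 → write #, move left, go to Q
Q | [_]###10010   read _ → write 0, move right, go to Q
Q | 0[#]##10010
The non-blank tape span at halt is 0###10010.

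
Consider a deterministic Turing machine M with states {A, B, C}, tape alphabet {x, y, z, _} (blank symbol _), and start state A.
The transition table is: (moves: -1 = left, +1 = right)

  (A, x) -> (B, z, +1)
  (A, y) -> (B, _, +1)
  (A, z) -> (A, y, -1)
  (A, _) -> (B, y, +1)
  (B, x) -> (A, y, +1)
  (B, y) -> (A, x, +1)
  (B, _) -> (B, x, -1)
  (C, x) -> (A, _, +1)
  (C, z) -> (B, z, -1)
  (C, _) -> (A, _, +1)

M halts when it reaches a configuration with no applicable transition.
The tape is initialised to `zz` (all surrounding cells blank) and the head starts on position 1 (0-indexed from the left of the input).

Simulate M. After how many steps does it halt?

A | _z[z]____   read z → write y, move -1, go to A
A | _[z]y____   read z → write y, move -1, go to A
A | [_]yy____   read _ → write y, move +1, go to B
B | y[y]y____   read y → write x, move +1, go to A
A | yx[y]____   read y → write _, move +1, go to B
B | yx_[_]___   read _ → write x, move -1, go to B
B | yx[_]x___   read _ → write x, move -1, go to B
B | y[x]xx___   read x → write y, move +1, go to A
A | yy[x]x___   read x → write z, move +1, go to B
B | yyz[x]___   read x → write y, move +1, go to A
A | yyzy[_]__   read _ → write y, move +1, go to B
B | yyzyy[_]_   read _ → write x, move -1, go to B
B | yyzy[y]x_   read y → write x, move +1, go to A
A | yyzyx[x]_   read x → write z, move +1, go to B
B | yyzyxz[_]   read _ → write x, move -1, go to B
B | yyzyx[z]x
M halts after 15 transitions.

15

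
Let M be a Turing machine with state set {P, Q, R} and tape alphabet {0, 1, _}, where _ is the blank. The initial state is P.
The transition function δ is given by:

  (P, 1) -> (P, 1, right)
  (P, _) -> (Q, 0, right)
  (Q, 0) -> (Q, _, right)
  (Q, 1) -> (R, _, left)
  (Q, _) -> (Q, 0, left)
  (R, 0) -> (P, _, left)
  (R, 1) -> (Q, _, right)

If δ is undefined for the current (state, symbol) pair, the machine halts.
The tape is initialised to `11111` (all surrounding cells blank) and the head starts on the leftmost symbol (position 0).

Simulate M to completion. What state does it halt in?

R

P | _[1]1111___   read 1 → write 1, move right, go to P
P | _1[1]111___   read 1 → write 1, move right, go to P
P | _11[1]11___   read 1 → write 1, move right, go to P
P | _111[1]1___   read 1 → write 1, move right, go to P
P | _1111[1]___   read 1 → write 1, move right, go to P
P | _11111[_]__   read _ → write 0, move right, go to Q
Q | _111110[_]_   read _ → write 0, move left, go to Q
Q | _11111[0]0_   read 0 → write _, move right, go to Q
Q | _11111_[0]_   read 0 → write _, move right, go to Q
Q | _11111__[_]   read _ → write 0, move left, go to Q
Q | _11111_[_]0   read _ → write 0, move left, go to Q
Q | _11111[_]00   read _ → write 0, move left, go to Q
Q | _1111[1]000   read 1 → write _, move left, go to R
R | _111[1]_000   read 1 → write _, move right, go to Q
Q | _111_[_]000   read _ → write 0, move left, go to Q
Q | _111[_]0000   read _ → write 0, move left, go to Q
Q | _11[1]00000   read 1 → write _, move left, go to R
R | _1[1]_00000   read 1 → write _, move right, go to Q
Q | _1_[_]00000   read _ → write 0, move left, go to Q
Q | _1[_]000000   read _ → write 0, move left, go to Q
Q | _[1]0000000   read 1 → write _, move left, go to R
R | [_]_0000000
No transition is defined for (R, _); M halts in state R.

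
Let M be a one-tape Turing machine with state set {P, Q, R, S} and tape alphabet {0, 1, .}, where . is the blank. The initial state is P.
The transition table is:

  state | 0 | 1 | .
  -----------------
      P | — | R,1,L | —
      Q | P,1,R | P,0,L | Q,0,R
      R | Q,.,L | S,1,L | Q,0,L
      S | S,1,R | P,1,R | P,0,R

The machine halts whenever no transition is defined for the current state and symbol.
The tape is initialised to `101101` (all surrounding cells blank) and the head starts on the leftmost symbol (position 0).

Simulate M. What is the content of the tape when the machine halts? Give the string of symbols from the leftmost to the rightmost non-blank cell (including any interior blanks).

0001101101

P | ....[1]01101   read 1 → write 1, move L, go to R
R | ...[.]101101   read . → write 0, move L, go to Q
Q | ..[.]0101101   read . → write 0, move R, go to Q
Q | ..0[0]101101   read 0 → write 1, move R, go to P
P | ..01[1]01101   read 1 → write 1, move L, go to R
R | ..0[1]101101   read 1 → write 1, move L, go to S
S | ..[0]1101101   read 0 → write 1, move R, go to S
S | ..1[1]101101   read 1 → write 1, move R, go to P
P | ..11[1]01101   read 1 → write 1, move L, go to R
R | ..1[1]101101   read 1 → write 1, move L, go to S
S | ..[1]1101101   read 1 → write 1, move R, go to P
P | ..1[1]101101   read 1 → write 1, move L, go to R
R | ..[1]1101101   read 1 → write 1, move L, go to S
S | .[.]11101101   read . → write 0, move R, go to P
P | .0[1]1101101   read 1 → write 1, move L, go to R
R | .[0]11101101   read 0 → write ., move L, go to Q
Q | [.].11101101   read . → write 0, move R, go to Q
Q | 0[.]11101101   read . → write 0, move R, go to Q
Q | 00[1]1101101   read 1 → write 0, move L, go to P
P | 0[0]01101101
The non-blank tape span at halt is 0001101101.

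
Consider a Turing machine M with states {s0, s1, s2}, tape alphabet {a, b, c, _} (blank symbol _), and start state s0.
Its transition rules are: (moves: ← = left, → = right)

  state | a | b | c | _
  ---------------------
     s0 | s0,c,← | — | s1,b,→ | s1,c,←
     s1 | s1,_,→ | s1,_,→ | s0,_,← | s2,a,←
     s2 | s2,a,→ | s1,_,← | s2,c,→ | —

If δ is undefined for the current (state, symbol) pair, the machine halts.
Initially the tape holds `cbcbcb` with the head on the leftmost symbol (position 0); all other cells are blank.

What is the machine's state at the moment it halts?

s0 | __[c]bcbcb   read c → write b, move →, go to s1
s1 | __b[b]cbcb   read b → write _, move →, go to s1
s1 | __b_[c]bcb   read c → write _, move ←, go to s0
s0 | __b[_]_bcb   read _ → write c, move ←, go to s1
s1 | __[b]c_bcb   read b → write _, move →, go to s1
s1 | ___[c]_bcb   read c → write _, move ←, go to s0
s0 | __[_]__bcb   read _ → write c, move ←, go to s1
s1 | _[_]c__bcb   read _ → write a, move ←, go to s2
s2 | [_]ac__bcb
No transition is defined for (s2, _); M halts in state s2.

s2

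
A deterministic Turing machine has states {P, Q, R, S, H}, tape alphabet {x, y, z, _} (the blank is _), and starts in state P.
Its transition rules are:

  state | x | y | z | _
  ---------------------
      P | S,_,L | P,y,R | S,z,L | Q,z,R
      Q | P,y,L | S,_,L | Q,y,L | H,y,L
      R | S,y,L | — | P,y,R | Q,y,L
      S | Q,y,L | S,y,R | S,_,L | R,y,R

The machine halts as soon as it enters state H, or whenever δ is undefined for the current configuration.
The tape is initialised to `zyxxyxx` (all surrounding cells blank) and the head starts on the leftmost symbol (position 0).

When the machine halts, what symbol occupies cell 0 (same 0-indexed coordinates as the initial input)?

y

state=P head=0 tape=_[z]yxxyxx   (P,z)→(S,z,L)
state=S head=-1 tape=[_]zyxxyxx   (S,_)→(R,y,R)
state=R head=0 tape=y[z]yxxyxx   (R,z)→(P,y,R)
state=P head=1 tape=yy[y]xxyxx   (P,y)→(P,y,R)
state=P head=2 tape=yyy[x]xyxx   (P,x)→(S,_,L)
state=S head=1 tape=yy[y]_xyxx   (S,y)→(S,y,R)
state=S head=2 tape=yyy[_]xyxx   (S,_)→(R,y,R)
state=R head=3 tape=yyyy[x]yxx   (R,x)→(S,y,L)
state=S head=2 tape=yyy[y]yyxx   (S,y)→(S,y,R)
state=S head=3 tape=yyyy[y]yxx   (S,y)→(S,y,R)
state=S head=4 tape=yyyyy[y]xx   (S,y)→(S,y,R)
state=S head=5 tape=yyyyyy[x]x   (S,x)→(Q,y,L)
state=Q head=4 tape=yyyyy[y]yx   (Q,y)→(S,_,L)
state=S head=3 tape=yyyy[y]_yx   (S,y)→(S,y,R)
state=S head=4 tape=yyyyy[_]yx   (S,_)→(R,y,R)
state=R head=5 tape=yyyyyy[y]x
Cell 0 holds y when M halts.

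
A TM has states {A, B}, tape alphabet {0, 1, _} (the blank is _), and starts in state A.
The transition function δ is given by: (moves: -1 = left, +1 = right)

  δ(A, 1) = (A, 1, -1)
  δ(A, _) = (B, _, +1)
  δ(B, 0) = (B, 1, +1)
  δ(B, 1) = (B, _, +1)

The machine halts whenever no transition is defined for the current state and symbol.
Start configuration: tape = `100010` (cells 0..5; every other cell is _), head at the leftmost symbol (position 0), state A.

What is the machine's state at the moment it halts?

state=A head=0 tape=_[1]00010_   (A,1)→(A,1,-1)
state=A head=-1 tape=[_]100010_   (A,_)→(B,_,+1)
state=B head=0 tape=_[1]00010_   (B,1)→(B,_,+1)
state=B head=1 tape=__[0]0010_   (B,0)→(B,1,+1)
state=B head=2 tape=__1[0]010_   (B,0)→(B,1,+1)
state=B head=3 tape=__11[0]10_   (B,0)→(B,1,+1)
state=B head=4 tape=__111[1]0_   (B,1)→(B,_,+1)
state=B head=5 tape=__111_[0]_   (B,0)→(B,1,+1)
state=B head=6 tape=__111_1[_]
No transition is defined for (B, _); M halts in state B.

B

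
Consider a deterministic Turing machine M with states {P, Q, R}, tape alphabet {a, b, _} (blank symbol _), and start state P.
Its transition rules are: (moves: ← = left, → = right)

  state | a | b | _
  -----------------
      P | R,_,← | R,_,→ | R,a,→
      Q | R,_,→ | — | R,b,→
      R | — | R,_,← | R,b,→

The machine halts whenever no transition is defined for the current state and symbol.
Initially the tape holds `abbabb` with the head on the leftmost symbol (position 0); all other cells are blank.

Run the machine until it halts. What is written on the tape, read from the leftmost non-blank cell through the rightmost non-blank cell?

P | ___[a]bbabb   read a → write _, move ←, go to R
R | __[_]_bbabb   read _ → write b, move →, go to R
R | __b[_]bbabb   read _ → write b, move →, go to R
R | __bb[b]babb   read b → write _, move ←, go to R
R | __b[b]_babb   read b → write _, move ←, go to R
R | __[b]__babb   read b → write _, move ←, go to R
R | _[_]___babb   read _ → write b, move →, go to R
R | _b[_]__babb   read _ → write b, move →, go to R
R | _bb[_]_babb   read _ → write b, move →, go to R
R | _bbb[_]babb   read _ → write b, move →, go to R
R | _bbbb[b]abb   read b → write _, move ←, go to R
R | _bbb[b]_abb   read b → write _, move ←, go to R
R | _bb[b]__abb   read b → write _, move ←, go to R
R | _b[b]___abb   read b → write _, move ←, go to R
R | _[b]____abb   read b → write _, move ←, go to R
R | [_]_____abb   read _ → write b, move →, go to R
R | b[_]____abb   read _ → write b, move →, go to R
R | bb[_]___abb   read _ → write b, move →, go to R
R | bbb[_]__abb   read _ → write b, move →, go to R
R | bbbb[_]_abb   read _ → write b, move →, go to R
R | bbbbb[_]abb   read _ → write b, move →, go to R
R | bbbbbb[a]bb
The non-blank tape span at halt is bbbbbbabb.

bbbbbbabb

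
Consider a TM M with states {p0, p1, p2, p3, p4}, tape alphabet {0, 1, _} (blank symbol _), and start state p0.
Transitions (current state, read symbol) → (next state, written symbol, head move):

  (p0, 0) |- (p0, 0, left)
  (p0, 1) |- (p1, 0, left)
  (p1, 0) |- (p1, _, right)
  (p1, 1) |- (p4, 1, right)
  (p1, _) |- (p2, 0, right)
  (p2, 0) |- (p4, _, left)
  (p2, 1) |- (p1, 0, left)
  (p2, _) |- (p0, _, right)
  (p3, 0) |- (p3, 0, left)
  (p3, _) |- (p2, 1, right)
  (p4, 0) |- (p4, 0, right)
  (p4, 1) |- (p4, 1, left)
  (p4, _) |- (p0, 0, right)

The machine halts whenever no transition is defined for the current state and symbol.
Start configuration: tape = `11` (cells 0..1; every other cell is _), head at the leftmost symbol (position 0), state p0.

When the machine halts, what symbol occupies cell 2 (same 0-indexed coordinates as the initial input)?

p0 | _[1]1___   read 1 → write 0, move left, go to p1
p1 | [_]01___   read _ → write 0, move right, go to p2
p2 | 0[0]1___   read 0 → write _, move left, go to p4
p4 | [0]_1___   read 0 → write 0, move right, go to p4
p4 | 0[_]1___   read _ → write 0, move right, go to p0
p0 | 00[1]___   read 1 → write 0, move left, go to p1
p1 | 0[0]0___   read 0 → write _, move right, go to p1
p1 | 0_[0]___   read 0 → write _, move right, go to p1
p1 | 0__[_]__   read _ → write 0, move right, go to p2
p2 | 0__0[_]_   read _ → write _, move right, go to p0
p0 | 0__0_[_]
Cell 2 holds 0 when M halts.

0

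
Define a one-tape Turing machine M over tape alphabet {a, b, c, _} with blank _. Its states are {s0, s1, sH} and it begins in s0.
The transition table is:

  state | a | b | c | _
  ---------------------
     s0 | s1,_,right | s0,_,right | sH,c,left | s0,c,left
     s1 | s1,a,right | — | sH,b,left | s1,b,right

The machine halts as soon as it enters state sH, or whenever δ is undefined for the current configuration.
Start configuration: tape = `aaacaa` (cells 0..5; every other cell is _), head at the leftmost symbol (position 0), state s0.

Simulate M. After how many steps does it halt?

4

state=s0 head=0 tape=[a]aacaa   (s0,a)→(s1,_,right)
state=s1 head=1 tape=_[a]acaa   (s1,a)→(s1,a,right)
state=s1 head=2 tape=_a[a]caa   (s1,a)→(s1,a,right)
state=s1 head=3 tape=_aa[c]aa   (s1,c)→(sH,b,left)
state=sH head=2 tape=_a[a]baa
M halts after 4 transitions.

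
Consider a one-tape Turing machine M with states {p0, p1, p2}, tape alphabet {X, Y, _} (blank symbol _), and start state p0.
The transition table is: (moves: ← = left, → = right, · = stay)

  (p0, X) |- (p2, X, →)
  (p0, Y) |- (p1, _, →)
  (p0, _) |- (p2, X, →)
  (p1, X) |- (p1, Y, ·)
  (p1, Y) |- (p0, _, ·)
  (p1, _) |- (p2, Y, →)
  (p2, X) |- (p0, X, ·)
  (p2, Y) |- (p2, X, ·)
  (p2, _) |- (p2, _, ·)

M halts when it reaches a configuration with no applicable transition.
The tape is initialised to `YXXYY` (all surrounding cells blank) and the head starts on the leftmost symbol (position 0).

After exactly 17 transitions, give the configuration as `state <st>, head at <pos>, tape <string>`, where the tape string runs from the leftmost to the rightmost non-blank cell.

state p2, head at 5, tape XXXX

state=p0 head=0 tape=[Y]XXYY_   (p0,Y)→(p1,_,→)
state=p1 head=1 tape=_[X]XYY_   (p1,X)→(p1,Y,·)
state=p1 head=1 tape=_[Y]XYY_   (p1,Y)→(p0,_,·)
state=p0 head=1 tape=_[_]XYY_   (p0,_)→(p2,X,→)
state=p2 head=2 tape=_X[X]YY_   (p2,X)→(p0,X,·)
state=p0 head=2 tape=_X[X]YY_   (p0,X)→(p2,X,→)
state=p2 head=3 tape=_XX[Y]Y_   (p2,Y)→(p2,X,·)
state=p2 head=3 tape=_XX[X]Y_   (p2,X)→(p0,X,·)
state=p0 head=3 tape=_XX[X]Y_   (p0,X)→(p2,X,→)
state=p2 head=4 tape=_XXX[Y]_   (p2,Y)→(p2,X,·)
state=p2 head=4 tape=_XXX[X]_   (p2,X)→(p0,X,·)
state=p0 head=4 tape=_XXX[X]_   (p0,X)→(p2,X,→)
state=p2 head=5 tape=_XXXX[_]   (p2,_)→(p2,_,·)
state=p2 head=5 tape=_XXXX[_]   (p2,_)→(p2,_,·)
state=p2 head=5 tape=_XXXX[_]   (p2,_)→(p2,_,·)
state=p2 head=5 tape=_XXXX[_]   (p2,_)→(p2,_,·)
state=p2 head=5 tape=_XXXX[_]   (p2,_)→(p2,_,·)
state=p2 head=5 tape=_XXXX[_]
After 17 steps: state p2, head at 5, tape XXXX.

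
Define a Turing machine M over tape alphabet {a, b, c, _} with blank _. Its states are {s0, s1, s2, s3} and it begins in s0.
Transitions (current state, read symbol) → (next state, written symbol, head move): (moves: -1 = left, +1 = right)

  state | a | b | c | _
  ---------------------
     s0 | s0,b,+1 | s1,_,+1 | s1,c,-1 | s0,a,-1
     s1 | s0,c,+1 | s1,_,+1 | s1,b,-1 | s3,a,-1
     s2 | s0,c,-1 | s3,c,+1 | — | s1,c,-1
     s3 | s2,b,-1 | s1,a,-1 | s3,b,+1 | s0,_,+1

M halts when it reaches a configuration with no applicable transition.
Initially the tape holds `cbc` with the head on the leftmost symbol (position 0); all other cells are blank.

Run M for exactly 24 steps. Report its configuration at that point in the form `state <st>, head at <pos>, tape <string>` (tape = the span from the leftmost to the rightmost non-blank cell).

s0 | __[c]bc___   read c → write c, move -1, go to s1
s1 | _[_]cbc___   read _ → write a, move -1, go to s3
s3 | [_]acbc___   read _ → write _, move +1, go to s0
s0 | _[a]cbc___   read a → write b, move +1, go to s0
s0 | _b[c]bc___   read c → write c, move -1, go to s1
s1 | _[b]cbc___   read b → write _, move +1, go to s1
s1 | __[c]bc___   read c → write b, move -1, go to s1
s1 | _[_]bbc___   read _ → write a, move -1, go to s3
s3 | [_]abbc___   read _ → write _, move +1, go to s0
s0 | _[a]bbc___   read a → write b, move +1, go to s0
s0 | _b[b]bc___   read b → write _, move +1, go to s1
s1 | _b_[b]c___   read b → write _, move +1, go to s1
s1 | _b__[c]___   read c → write b, move -1, go to s1
s1 | _b_[_]b___   read _ → write a, move -1, go to s3
s3 | _b[_]ab___   read _ → write _, move +1, go to s0
s0 | _b_[a]b___   read a → write b, move +1, go to s0
s0 | _b_b[b]___   read b → write _, move +1, go to s1
s1 | _b_b_[_]__   read _ → write a, move -1, go to s3
s3 | _b_b[_]a__   read _ → write _, move +1, go to s0
s0 | _b_b_[a]__   read a → write b, move +1, go to s0
s0 | _b_b_b[_]_   read _ → write a, move -1, go to s0
s0 | _b_b_[b]a_   read b → write _, move +1, go to s1
s1 | _b_b__[a]_   read a → write c, move +1, go to s0
s0 | _b_b__c[_]   read _ → write a, move -1, go to s0
s0 | _b_b__[c]a
After 24 steps: state s0, head at 4, tape b_b__ca.

state s0, head at 4, tape b_b__ca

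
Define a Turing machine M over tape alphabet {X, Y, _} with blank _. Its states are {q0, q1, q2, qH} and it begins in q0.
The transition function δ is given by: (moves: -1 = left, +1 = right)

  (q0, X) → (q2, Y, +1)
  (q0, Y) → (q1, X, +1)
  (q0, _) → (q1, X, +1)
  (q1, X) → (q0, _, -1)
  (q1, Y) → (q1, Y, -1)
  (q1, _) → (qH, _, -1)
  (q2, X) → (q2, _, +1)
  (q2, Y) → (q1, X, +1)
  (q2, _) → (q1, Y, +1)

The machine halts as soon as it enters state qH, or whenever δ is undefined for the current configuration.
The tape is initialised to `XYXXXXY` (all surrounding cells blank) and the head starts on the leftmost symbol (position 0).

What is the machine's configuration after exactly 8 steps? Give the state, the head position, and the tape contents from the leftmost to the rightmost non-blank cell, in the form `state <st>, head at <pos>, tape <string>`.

q0 | [X]YXXXXY   read X → write Y, move +1, go to q2
q2 | Y[Y]XXXXY   read Y → write X, move +1, go to q1
q1 | YX[X]XXXY   read X → write _, move -1, go to q0
q0 | Y[X]_XXXY   read X → write Y, move +1, go to q2
q2 | YY[_]XXXY   read _ → write Y, move +1, go to q1
q1 | YYY[X]XXY   read X → write _, move -1, go to q0
q0 | YY[Y]_XXY   read Y → write X, move +1, go to q1
q1 | YYX[_]XXY   read _ → write _, move -1, go to qH
qH | YY[X]_XXY
After 8 steps: state qH, head at 2, tape YYX_XXY.

state qH, head at 2, tape YYX_XXY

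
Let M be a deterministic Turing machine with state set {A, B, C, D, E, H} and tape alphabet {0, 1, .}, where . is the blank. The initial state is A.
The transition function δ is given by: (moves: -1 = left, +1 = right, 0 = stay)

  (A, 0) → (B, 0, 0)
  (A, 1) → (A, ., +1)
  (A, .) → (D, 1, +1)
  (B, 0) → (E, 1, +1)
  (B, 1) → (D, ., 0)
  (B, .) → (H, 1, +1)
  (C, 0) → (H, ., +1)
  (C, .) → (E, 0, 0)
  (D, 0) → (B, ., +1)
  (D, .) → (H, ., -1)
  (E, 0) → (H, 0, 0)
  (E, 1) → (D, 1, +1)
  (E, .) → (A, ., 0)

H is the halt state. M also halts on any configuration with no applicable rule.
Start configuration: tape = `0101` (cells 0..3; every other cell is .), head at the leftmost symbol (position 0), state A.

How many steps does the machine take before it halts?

6

A | [0]101   read 0 → write 0, move 0, go to B
B | [0]101   read 0 → write 1, move +1, go to E
E | 1[1]01   read 1 → write 1, move +1, go to D
D | 11[0]1   read 0 → write ., move +1, go to B
B | 11.[1]   read 1 → write ., move 0, go to D
D | 11.[.]   read . → write ., move -1, go to H
H | 11[.].
M halts after 6 transitions.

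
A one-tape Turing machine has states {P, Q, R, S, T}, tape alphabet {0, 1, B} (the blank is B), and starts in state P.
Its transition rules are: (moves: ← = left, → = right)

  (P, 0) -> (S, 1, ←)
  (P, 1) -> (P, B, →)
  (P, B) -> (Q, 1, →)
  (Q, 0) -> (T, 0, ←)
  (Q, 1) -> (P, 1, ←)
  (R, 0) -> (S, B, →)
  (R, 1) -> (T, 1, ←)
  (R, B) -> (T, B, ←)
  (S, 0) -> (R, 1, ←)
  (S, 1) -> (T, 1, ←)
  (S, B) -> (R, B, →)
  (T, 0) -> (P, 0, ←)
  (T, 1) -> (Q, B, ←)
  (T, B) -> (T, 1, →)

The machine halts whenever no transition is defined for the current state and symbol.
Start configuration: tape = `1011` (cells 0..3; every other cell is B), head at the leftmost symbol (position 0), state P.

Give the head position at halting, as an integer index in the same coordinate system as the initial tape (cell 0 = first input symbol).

5

state=P head=0 tape=B[1]011BB   (P,1)→(P,B,→)
state=P head=1 tape=BB[0]11BB   (P,0)→(S,1,←)
state=S head=0 tape=B[B]111BB   (S,B)→(R,B,→)
state=R head=1 tape=BB[1]11BB   (R,1)→(T,1,←)
state=T head=0 tape=B[B]111BB   (T,B)→(T,1,→)
state=T head=1 tape=B1[1]11BB   (T,1)→(Q,B,←)
state=Q head=0 tape=B[1]B11BB   (Q,1)→(P,1,←)
state=P head=-1 tape=[B]1B11BB   (P,B)→(Q,1,→)
state=Q head=0 tape=1[1]B11BB   (Q,1)→(P,1,←)
state=P head=-1 tape=[1]1B11BB   (P,1)→(P,B,→)
state=P head=0 tape=B[1]B11BB   (P,1)→(P,B,→)
state=P head=1 tape=BB[B]11BB   (P,B)→(Q,1,→)
state=Q head=2 tape=BB1[1]1BB   (Q,1)→(P,1,←)
state=P head=1 tape=BB[1]11BB   (P,1)→(P,B,→)
state=P head=2 tape=BBB[1]1BB   (P,1)→(P,B,→)
state=P head=3 tape=BBBB[1]BB   (P,1)→(P,B,→)
state=P head=4 tape=BBBBB[B]B   (P,B)→(Q,1,→)
state=Q head=5 tape=BBBBB1[B]
At halt the head is at cell 5.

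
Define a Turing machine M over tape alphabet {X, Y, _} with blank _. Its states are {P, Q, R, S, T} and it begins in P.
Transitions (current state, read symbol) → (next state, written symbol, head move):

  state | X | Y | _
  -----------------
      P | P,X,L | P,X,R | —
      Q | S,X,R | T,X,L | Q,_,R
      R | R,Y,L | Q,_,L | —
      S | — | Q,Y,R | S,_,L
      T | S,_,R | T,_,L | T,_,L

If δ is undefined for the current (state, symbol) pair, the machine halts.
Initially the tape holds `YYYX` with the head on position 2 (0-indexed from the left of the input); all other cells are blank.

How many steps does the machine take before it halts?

9

state=P head=2 tape=_YY[Y]X   (P,Y)→(P,X,R)
state=P head=3 tape=_YYX[X]   (P,X)→(P,X,L)
state=P head=2 tape=_YY[X]X   (P,X)→(P,X,L)
state=P head=1 tape=_Y[Y]XX   (P,Y)→(P,X,R)
state=P head=2 tape=_YX[X]X   (P,X)→(P,X,L)
state=P head=1 tape=_Y[X]XX   (P,X)→(P,X,L)
state=P head=0 tape=_[Y]XXX   (P,Y)→(P,X,R)
state=P head=1 tape=_X[X]XX   (P,X)→(P,X,L)
state=P head=0 tape=_[X]XXX   (P,X)→(P,X,L)
state=P head=-1 tape=[_]XXXX
M halts after 9 transitions.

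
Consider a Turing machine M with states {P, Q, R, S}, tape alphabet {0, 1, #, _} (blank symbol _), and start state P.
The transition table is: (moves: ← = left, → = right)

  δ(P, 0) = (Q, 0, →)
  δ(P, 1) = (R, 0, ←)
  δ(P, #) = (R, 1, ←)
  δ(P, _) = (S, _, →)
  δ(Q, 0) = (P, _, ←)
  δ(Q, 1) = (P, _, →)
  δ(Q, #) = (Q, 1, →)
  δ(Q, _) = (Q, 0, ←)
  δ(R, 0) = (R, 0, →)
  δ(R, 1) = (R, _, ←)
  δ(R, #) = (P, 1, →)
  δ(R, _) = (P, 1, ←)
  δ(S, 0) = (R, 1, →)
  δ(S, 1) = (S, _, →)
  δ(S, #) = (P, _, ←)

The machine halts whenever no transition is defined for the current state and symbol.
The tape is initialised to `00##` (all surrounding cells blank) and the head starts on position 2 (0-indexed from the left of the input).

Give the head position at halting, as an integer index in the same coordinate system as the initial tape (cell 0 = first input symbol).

P | 00[#]#_   read # → write 1, move ←, go to R
R | 0[0]1#_   read 0 → write 0, move →, go to R
R | 00[1]#_   read 1 → write _, move ←, go to R
R | 0[0]_#_   read 0 → write 0, move →, go to R
R | 00[_]#_   read _ → write 1, move ←, go to P
P | 0[0]1#_   read 0 → write 0, move →, go to Q
Q | 00[1]#_   read 1 → write _, move →, go to P
P | 00_[#]_   read # → write 1, move ←, go to R
R | 00[_]1_   read _ → write 1, move ←, go to P
P | 0[0]11_   read 0 → write 0, move →, go to Q
Q | 00[1]1_   read 1 → write _, move →, go to P
P | 00_[1]_   read 1 → write 0, move ←, go to R
R | 00[_]0_   read _ → write 1, move ←, go to P
P | 0[0]10_   read 0 → write 0, move →, go to Q
Q | 00[1]0_   read 1 → write _, move →, go to P
P | 00_[0]_   read 0 → write 0, move →, go to Q
Q | 00_0[_]   read _ → write 0, move ←, go to Q
Q | 00_[0]0   read 0 → write _, move ←, go to P
P | 00[_]_0   read _ → write _, move →, go to S
S | 00_[_]0
At halt the head is at cell 3.

3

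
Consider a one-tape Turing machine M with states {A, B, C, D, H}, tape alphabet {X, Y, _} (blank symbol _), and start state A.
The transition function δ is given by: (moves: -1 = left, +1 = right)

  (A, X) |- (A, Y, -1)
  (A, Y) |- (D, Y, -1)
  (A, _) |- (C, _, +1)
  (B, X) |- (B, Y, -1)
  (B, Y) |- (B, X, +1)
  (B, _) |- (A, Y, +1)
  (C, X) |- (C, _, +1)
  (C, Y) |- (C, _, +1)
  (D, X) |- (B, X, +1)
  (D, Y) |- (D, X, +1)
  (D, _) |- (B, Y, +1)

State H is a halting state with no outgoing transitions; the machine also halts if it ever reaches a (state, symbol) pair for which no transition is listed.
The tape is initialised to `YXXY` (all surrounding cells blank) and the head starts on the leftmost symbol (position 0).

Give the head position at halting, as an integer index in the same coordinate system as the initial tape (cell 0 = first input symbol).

state=A head=0 tape=__[Y]XXY____   (A,Y)→(D,Y,-1)
state=D head=-1 tape=_[_]YXXY____   (D,_)→(B,Y,+1)
state=B head=0 tape=_Y[Y]XXY____   (B,Y)→(B,X,+1)
state=B head=1 tape=_YX[X]XY____   (B,X)→(B,Y,-1)
state=B head=0 tape=_Y[X]YXY____   (B,X)→(B,Y,-1)
state=B head=-1 tape=_[Y]YYXY____   (B,Y)→(B,X,+1)
state=B head=0 tape=_X[Y]YXY____   (B,Y)→(B,X,+1)
state=B head=1 tape=_XX[Y]XY____   (B,Y)→(B,X,+1)
state=B head=2 tape=_XXX[X]Y____   (B,X)→(B,Y,-1)
state=B head=1 tape=_XX[X]YY____   (B,X)→(B,Y,-1)
state=B head=0 tape=_X[X]YYY____   (B,X)→(B,Y,-1)
state=B head=-1 tape=_[X]YYYY____   (B,X)→(B,Y,-1)
state=B head=-2 tape=[_]YYYYY____   (B,_)→(A,Y,+1)
state=A head=-1 tape=Y[Y]YYYY____   (A,Y)→(D,Y,-1)
state=D head=-2 tape=[Y]YYYYY____   (D,Y)→(D,X,+1)
state=D head=-1 tape=X[Y]YYYY____   (D,Y)→(D,X,+1)
state=D head=0 tape=XX[Y]YYY____   (D,Y)→(D,X,+1)
state=D head=1 tape=XXX[Y]YY____   (D,Y)→(D,X,+1)
state=D head=2 tape=XXXX[Y]Y____   (D,Y)→(D,X,+1)
state=D head=3 tape=XXXXX[Y]____   (D,Y)→(D,X,+1)
state=D head=4 tape=XXXXXX[_]___   (D,_)→(B,Y,+1)
state=B head=5 tape=XXXXXXY[_]__   (B,_)→(A,Y,+1)
state=A head=6 tape=XXXXXXYY[_]_   (A,_)→(C,_,+1)
state=C head=7 tape=XXXXXXYY_[_]
At halt the head is at cell 7.

7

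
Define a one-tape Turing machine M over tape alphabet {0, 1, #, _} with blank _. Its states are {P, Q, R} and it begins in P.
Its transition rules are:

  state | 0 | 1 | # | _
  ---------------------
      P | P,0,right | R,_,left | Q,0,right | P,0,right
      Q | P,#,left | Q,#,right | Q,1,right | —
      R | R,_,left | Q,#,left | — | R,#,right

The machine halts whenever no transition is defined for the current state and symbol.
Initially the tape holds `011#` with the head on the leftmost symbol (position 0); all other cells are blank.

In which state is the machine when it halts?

state=P head=0 tape=_[0]11#_   (P,0)→(P,0,right)
state=P head=1 tape=_0[1]1#_   (P,1)→(R,_,left)
state=R head=0 tape=_[0]_1#_   (R,0)→(R,_,left)
state=R head=-1 tape=[_]__1#_   (R,_)→(R,#,right)
state=R head=0 tape=#[_]_1#_   (R,_)→(R,#,right)
state=R head=1 tape=##[_]1#_   (R,_)→(R,#,right)
state=R head=2 tape=###[1]#_   (R,1)→(Q,#,left)
state=Q head=1 tape=##[#]##_   (Q,#)→(Q,1,right)
state=Q head=2 tape=##1[#]#_   (Q,#)→(Q,1,right)
state=Q head=3 tape=##11[#]_   (Q,#)→(Q,1,right)
state=Q head=4 tape=##111[_]
No transition is defined for (Q, _); M halts in state Q.

Q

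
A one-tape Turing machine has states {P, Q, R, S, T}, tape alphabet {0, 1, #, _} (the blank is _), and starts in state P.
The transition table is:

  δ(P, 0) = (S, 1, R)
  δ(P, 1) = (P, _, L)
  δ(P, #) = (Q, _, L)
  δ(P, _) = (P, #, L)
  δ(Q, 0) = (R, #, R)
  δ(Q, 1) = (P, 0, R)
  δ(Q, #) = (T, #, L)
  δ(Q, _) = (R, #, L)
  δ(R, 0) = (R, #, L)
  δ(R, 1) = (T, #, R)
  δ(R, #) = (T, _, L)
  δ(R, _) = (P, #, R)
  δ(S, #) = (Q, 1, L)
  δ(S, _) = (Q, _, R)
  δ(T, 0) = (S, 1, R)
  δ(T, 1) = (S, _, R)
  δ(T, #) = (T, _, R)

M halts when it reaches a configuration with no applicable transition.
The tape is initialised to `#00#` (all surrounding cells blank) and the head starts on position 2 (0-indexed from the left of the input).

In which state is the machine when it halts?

T

state=P head=2 tape=_#0[0]#_   (P,0)→(S,1,R)
state=S head=3 tape=_#01[#]_   (S,#)→(Q,1,L)
state=Q head=2 tape=_#0[1]1_   (Q,1)→(P,0,R)
state=P head=3 tape=_#00[1]_   (P,1)→(P,_,L)
state=P head=2 tape=_#0[0]__   (P,0)→(S,1,R)
state=S head=3 tape=_#01[_]_   (S,_)→(Q,_,R)
state=Q head=4 tape=_#01_[_]   (Q,_)→(R,#,L)
state=R head=3 tape=_#01[_]#   (R,_)→(P,#,R)
state=P head=4 tape=_#01#[#]   (P,#)→(Q,_,L)
state=Q head=3 tape=_#01[#]_   (Q,#)→(T,#,L)
state=T head=2 tape=_#0[1]#_   (T,1)→(S,_,R)
state=S head=3 tape=_#0_[#]_   (S,#)→(Q,1,L)
state=Q head=2 tape=_#0[_]1_   (Q,_)→(R,#,L)
state=R head=1 tape=_#[0]#1_   (R,0)→(R,#,L)
state=R head=0 tape=_[#]##1_   (R,#)→(T,_,L)
state=T head=-1 tape=[_]_##1_
No transition is defined for (T, _); M halts in state T.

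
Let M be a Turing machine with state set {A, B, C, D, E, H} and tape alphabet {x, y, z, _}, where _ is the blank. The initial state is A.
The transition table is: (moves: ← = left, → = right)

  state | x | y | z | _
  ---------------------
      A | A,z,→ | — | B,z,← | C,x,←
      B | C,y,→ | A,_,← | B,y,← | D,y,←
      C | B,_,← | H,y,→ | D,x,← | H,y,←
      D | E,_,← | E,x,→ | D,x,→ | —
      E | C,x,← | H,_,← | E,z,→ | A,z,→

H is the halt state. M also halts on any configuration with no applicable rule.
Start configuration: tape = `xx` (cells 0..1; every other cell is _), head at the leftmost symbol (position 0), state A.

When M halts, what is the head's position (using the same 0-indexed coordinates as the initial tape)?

A | __[x]x_   read x → write z, move →, go to A
A | __z[x]_   read x → write z, move →, go to A
A | __zz[_]   read _ → write x, move ←, go to C
C | __z[z]x   read z → write x, move ←, go to D
D | __[z]xx   read z → write x, move →, go to D
D | __x[x]x   read x → write _, move ←, go to E
E | __[x]_x   read x → write x, move ←, go to C
C | _[_]x_x   read _ → write y, move ←, go to H
H | [_]yx_x
At halt the head is at cell -2.

-2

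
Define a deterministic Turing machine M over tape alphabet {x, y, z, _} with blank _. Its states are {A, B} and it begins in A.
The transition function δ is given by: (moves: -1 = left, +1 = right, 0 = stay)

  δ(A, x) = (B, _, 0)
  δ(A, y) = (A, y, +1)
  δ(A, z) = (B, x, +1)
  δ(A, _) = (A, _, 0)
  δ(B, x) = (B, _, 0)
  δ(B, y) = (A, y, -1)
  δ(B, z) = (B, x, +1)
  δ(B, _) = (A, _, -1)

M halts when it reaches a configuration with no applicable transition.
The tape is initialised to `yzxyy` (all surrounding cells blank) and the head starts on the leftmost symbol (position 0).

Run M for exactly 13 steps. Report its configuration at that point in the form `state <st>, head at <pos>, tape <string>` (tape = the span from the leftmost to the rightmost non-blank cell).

state A, head at 1, tape y__yy

state=A head=0 tape=[y]zxyy   (A,y)→(A,y,+1)
state=A head=1 tape=y[z]xyy   (A,z)→(B,x,+1)
state=B head=2 tape=yx[x]yy   (B,x)→(B,_,0)
state=B head=2 tape=yx[_]yy   (B,_)→(A,_,-1)
state=A head=1 tape=y[x]_yy   (A,x)→(B,_,0)
state=B head=1 tape=y[_]_yy   (B,_)→(A,_,-1)
state=A head=0 tape=[y]__yy   (A,y)→(A,y,+1)
state=A head=1 tape=y[_]_yy   (A,_)→(A,_,0)
state=A head=1 tape=y[_]_yy   (A,_)→(A,_,0)
state=A head=1 tape=y[_]_yy   (A,_)→(A,_,0)
state=A head=1 tape=y[_]_yy   (A,_)→(A,_,0)
state=A head=1 tape=y[_]_yy   (A,_)→(A,_,0)
state=A head=1 tape=y[_]_yy   (A,_)→(A,_,0)
state=A head=1 tape=y[_]_yy
After 13 steps: state A, head at 1, tape y__yy.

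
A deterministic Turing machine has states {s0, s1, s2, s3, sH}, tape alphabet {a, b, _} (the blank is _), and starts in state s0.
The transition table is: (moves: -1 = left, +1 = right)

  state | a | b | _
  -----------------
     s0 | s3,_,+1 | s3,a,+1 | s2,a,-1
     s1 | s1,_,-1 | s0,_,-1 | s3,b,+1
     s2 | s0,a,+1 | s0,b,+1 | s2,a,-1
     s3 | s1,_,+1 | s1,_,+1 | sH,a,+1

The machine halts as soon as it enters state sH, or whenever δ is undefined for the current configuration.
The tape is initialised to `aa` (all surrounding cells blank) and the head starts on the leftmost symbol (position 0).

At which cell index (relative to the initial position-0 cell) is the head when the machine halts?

s0 | [a]a___   read a → write _, move +1, go to s3
s3 | _[a]___   read a → write _, move +1, go to s1
s1 | __[_]__   read _ → write b, move +1, go to s3
s3 | __b[_]_   read _ → write a, move +1, go to sH
sH | __ba[_]
At halt the head is at cell 4.

4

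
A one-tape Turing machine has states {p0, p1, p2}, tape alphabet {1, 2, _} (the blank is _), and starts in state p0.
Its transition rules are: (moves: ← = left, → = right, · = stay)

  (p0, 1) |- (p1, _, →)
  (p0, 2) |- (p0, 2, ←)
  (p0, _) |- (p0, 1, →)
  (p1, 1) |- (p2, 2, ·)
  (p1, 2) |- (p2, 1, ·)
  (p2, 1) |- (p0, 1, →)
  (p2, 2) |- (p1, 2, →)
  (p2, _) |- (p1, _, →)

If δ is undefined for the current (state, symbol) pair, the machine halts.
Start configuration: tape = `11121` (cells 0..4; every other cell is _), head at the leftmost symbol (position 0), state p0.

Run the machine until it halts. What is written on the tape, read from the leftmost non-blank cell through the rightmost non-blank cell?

221

state=p0 head=0 tape=[1]1121_   (p0,1)→(p1,_,→)
state=p1 head=1 tape=_[1]121_   (p1,1)→(p2,2,·)
state=p2 head=1 tape=_[2]121_   (p2,2)→(p1,2,→)
state=p1 head=2 tape=_2[1]21_   (p1,1)→(p2,2,·)
state=p2 head=2 tape=_2[2]21_   (p2,2)→(p1,2,→)
state=p1 head=3 tape=_22[2]1_   (p1,2)→(p2,1,·)
state=p2 head=3 tape=_22[1]1_   (p2,1)→(p0,1,→)
state=p0 head=4 tape=_221[1]_   (p0,1)→(p1,_,→)
state=p1 head=5 tape=_221_[_]
The non-blank tape span at halt is 221.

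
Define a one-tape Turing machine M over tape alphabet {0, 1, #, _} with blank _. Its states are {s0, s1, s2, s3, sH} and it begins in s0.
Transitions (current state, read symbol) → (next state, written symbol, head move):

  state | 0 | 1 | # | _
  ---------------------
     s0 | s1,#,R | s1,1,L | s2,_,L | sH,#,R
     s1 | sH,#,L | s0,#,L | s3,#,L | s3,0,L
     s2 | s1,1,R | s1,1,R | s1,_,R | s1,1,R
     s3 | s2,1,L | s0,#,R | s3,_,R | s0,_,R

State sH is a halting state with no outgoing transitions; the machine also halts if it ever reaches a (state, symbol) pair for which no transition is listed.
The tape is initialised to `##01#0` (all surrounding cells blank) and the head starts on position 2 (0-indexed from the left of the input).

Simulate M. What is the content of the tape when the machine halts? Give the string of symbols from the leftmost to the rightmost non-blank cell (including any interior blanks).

s0 | ##[0]1#0___   read 0 → write #, move R, go to s1
s1 | ###[1]#0___   read 1 → write #, move L, go to s0
s0 | ##[#]##0___   read # → write _, move L, go to s2
s2 | #[#]_##0___   read # → write _, move R, go to s1
s1 | #_[_]##0___   read _ → write 0, move L, go to s3
s3 | #[_]0##0___   read _ → write _, move R, go to s0
s0 | #_[0]##0___   read 0 → write #, move R, go to s1
s1 | #_#[#]#0___   read # → write #, move L, go to s3
s3 | #_[#]##0___   read # → write _, move R, go to s3
s3 | #__[#]#0___   read # → write _, move R, go to s3
s3 | #___[#]0___   read # → write _, move R, go to s3
s3 | #____[0]___   read 0 → write 1, move L, go to s2
s2 | #___[_]1___   read _ → write 1, move R, go to s1
s1 | #___1[1]___   read 1 → write #, move L, go to s0
s0 | #___[1]#___   read 1 → write 1, move L, go to s1
s1 | #__[_]1#___   read _ → write 0, move L, go to s3
s3 | #_[_]01#___   read _ → write _, move R, go to s0
s0 | #__[0]1#___   read 0 → write #, move R, go to s1
s1 | #__#[1]#___   read 1 → write #, move L, go to s0
s0 | #__[#]##___   read # → write _, move L, go to s2
s2 | #_[_]_##___   read _ → write 1, move R, go to s1
s1 | #_1[_]##___   read _ → write 0, move L, go to s3
s3 | #_[1]0##___   read 1 → write #, move R, go to s0
s0 | #_#[0]##___   read 0 → write #, move R, go to s1
s1 | #_##[#]#___   read # → write #, move L, go to s3
s3 | #_#[#]##___   read # → write _, move R, go to s3
s3 | #_#_[#]#___   read # → write _, move R, go to s3
s3 | #_#__[#]___   read # → write _, move R, go to s3
s3 | #_#___[_]__   read _ → write _, move R, go to s0
s0 | #_#____[_]_   read _ → write #, move R, go to sH
sH | #_#____#[_]
The non-blank tape span at halt is #_#____#.

#_#____#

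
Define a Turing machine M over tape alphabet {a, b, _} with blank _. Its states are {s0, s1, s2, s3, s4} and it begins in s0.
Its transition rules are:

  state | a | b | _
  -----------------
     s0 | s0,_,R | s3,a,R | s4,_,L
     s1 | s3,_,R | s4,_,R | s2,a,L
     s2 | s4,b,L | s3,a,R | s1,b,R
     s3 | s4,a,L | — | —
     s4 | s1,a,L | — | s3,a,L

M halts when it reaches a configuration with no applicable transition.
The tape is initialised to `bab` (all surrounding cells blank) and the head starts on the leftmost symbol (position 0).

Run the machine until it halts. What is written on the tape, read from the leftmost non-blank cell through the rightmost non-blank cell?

s0 | __[b]ab   read b → write a, move R, go to s3
s3 | __a[a]b   read a → write a, move L, go to s4
s4 | __[a]ab   read a → write a, move L, go to s1
s1 | _[_]aab   read _ → write a, move L, go to s2
s2 | [_]aaab   read _ → write b, move R, go to s1
s1 | b[a]aab   read a → write _, move R, go to s3
s3 | b_[a]ab   read a → write a, move L, go to s4
s4 | b[_]aab   read _ → write a, move L, go to s3
s3 | [b]aaab
The non-blank tape span at halt is baaab.

baaab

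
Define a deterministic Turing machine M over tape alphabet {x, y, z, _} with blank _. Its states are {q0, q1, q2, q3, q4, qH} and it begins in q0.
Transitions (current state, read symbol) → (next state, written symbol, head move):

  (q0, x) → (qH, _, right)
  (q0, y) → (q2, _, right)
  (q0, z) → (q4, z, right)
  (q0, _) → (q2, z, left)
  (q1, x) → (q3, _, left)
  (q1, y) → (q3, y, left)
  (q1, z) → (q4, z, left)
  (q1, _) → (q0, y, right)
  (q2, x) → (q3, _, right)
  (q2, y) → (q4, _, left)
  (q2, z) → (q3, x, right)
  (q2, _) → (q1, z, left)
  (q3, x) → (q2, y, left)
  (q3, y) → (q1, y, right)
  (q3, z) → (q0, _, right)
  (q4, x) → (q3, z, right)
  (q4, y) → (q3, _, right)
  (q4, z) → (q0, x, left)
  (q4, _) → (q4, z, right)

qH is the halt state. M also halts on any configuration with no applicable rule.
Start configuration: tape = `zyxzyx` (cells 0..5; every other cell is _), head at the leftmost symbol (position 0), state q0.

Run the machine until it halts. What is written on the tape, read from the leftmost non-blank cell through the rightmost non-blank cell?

zz__x__z

state=q0 head=0 tape=_[z]yxzyx_   (q0,z)→(q4,z,right)
state=q4 head=1 tape=_z[y]xzyx_   (q4,y)→(q3,_,right)
state=q3 head=2 tape=_z_[x]zyx_   (q3,x)→(q2,y,left)
state=q2 head=1 tape=_z[_]yzyx_   (q2,_)→(q1,z,left)
state=q1 head=0 tape=_[z]zyzyx_   (q1,z)→(q4,z,left)
state=q4 head=-1 tape=[_]zzyzyx_   (q4,_)→(q4,z,right)
state=q4 head=0 tape=z[z]zyzyx_   (q4,z)→(q0,x,left)
state=q0 head=-1 tape=[z]xzyzyx_   (q0,z)→(q4,z,right)
state=q4 head=0 tape=z[x]zyzyx_   (q4,x)→(q3,z,right)
state=q3 head=1 tape=zz[z]yzyx_   (q3,z)→(q0,_,right)
state=q0 head=2 tape=zz_[y]zyx_   (q0,y)→(q2,_,right)
state=q2 head=3 tape=zz__[z]yx_   (q2,z)→(q3,x,right)
state=q3 head=4 tape=zz__x[y]x_   (q3,y)→(q1,y,right)
state=q1 head=5 tape=zz__xy[x]_   (q1,x)→(q3,_,left)
state=q3 head=4 tape=zz__x[y]__   (q3,y)→(q1,y,right)
state=q1 head=5 tape=zz__xy[_]_   (q1,_)→(q0,y,right)
state=q0 head=6 tape=zz__xyy[_]   (q0,_)→(q2,z,left)
state=q2 head=5 tape=zz__xy[y]z   (q2,y)→(q4,_,left)
state=q4 head=4 tape=zz__x[y]_z   (q4,y)→(q3,_,right)
state=q3 head=5 tape=zz__x_[_]z
The non-blank tape span at halt is zz__x__z.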